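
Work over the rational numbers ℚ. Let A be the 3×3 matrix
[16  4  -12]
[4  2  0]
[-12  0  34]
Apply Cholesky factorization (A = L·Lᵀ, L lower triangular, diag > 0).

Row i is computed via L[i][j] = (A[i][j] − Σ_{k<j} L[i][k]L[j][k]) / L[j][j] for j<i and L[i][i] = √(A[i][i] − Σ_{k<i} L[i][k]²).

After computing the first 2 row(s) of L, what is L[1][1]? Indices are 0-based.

L[1][1] = 1

Step 1: L[0][0] = √(16) = 4.
  L[1][0] = (4) / L[0][0] = 1.
Step 2: L[1][1] = √(1) = 1.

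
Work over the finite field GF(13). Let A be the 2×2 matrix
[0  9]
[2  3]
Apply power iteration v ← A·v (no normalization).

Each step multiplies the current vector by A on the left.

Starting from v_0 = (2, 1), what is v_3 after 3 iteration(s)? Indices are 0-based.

v_0 = (2, 1).
v_1 = A·v_0 = (9, 7).
v_2 = A·v_1 = (11, 0).
v_3 = A·v_2 = (0, 9).

v_3 = (0, 9)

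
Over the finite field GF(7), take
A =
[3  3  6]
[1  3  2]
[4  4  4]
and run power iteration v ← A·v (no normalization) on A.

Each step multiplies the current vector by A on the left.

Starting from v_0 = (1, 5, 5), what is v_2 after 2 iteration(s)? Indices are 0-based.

v_0 = (1, 5, 5).
v_1 = A·v_0 = (6, 5, 2).
v_2 = A·v_1 = (3, 4, 3).

v_2 = (3, 4, 3)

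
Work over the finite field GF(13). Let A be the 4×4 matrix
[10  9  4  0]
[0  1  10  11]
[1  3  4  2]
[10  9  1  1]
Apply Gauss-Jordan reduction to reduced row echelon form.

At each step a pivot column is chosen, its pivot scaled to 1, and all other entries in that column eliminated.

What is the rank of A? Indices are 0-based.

rank = 4

step 1: normalize row 0 (÷10) = (1, 10, 3, 0)
  row 2: subtract 1×row0 = (0, 6, 1, 2)
  row 3: subtract 10×row0 = (0, 0, 10, 1)
step 2: normalize row 1 (÷1) = (0, 1, 10, 11)
  row 0: subtract 10×row1 = (1, 0, 7, 7)
  row 2: subtract 6×row1 = (0, 0, 6, 1)
step 3: normalize row 2 (÷6) = (0, 0, 1, 11)
  row 0: subtract 7×row2 = (1, 0, 0, 8)
  row 1: subtract 10×row2 = (0, 1, 0, 5)
  row 3: subtract 10×row2 = (0, 0, 0, 8)
step 4: normalize row 3 (÷8) = (0, 0, 0, 1)
  row 0: subtract 8×row3 = (1, 0, 0, 0)
  row 1: subtract 5×row3 = (0, 1, 0, 0)
  row 2: subtract 11×row3 = (0, 0, 1, 0)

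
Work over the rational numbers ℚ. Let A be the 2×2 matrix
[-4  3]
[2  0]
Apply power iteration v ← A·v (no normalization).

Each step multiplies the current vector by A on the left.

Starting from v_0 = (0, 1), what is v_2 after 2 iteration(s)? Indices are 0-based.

v_2 = (-12, 6)

v_0 = (0, 1).
v_1 = A·v_0 = (3, 0).
v_2 = A·v_1 = (-12, 6).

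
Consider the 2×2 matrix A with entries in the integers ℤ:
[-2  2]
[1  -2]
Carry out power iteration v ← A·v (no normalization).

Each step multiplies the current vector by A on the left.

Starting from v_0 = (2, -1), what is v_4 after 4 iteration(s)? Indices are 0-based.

v_4 = (232, -164)

v_0 = (2, -1).
v_1 = A·v_0 = (-6, 4).
v_2 = A·v_1 = (20, -14).
v_3 = A·v_2 = (-68, 48).
v_4 = A·v_3 = (232, -164).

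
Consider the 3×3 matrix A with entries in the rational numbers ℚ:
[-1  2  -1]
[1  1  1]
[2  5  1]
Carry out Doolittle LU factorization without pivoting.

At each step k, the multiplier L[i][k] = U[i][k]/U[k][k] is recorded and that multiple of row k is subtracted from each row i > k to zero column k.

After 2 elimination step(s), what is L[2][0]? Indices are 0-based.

L[2][0] = -2

k=0: U[0][0]=-1
  eliminate (1,0): mult=-1, new row 1: (0, 3, 0); set L[1][0]=-1
  eliminate (2,0): mult=-2, new row 2: (0, 9, -1); set L[2][0]=-2
k=1: U[1][1]=3
  eliminate (2,1): mult=3, new row 2: (0, 0, -1); set L[2][1]=3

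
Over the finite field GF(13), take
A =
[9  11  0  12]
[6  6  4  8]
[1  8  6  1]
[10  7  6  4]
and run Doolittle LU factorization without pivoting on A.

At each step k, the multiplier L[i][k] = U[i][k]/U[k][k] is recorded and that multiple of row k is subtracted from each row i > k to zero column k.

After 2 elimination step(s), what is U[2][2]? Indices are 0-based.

U[2][2] = 9

Step 1: pivot at (0,0) is 9.
  row1 ← row1 − (5)·row0  ⇒  L[1][0]=5, U row1=(0, 3, 4, 0)
  row2 ← row2 − (3)·row0  ⇒  L[2][0]=3, U row2=(0, 1, 6, 4)
  row3 ← row3 − (4)·row0  ⇒  L[3][0]=4, U row3=(0, 2, 6, 8)
Step 2: pivot at (1,1) is 3.
  row2 ← row2 − (9)·row1  ⇒  L[2][1]=9, U row2=(0, 0, 9, 4)
  row3 ← row3 − (5)·row1  ⇒  L[3][1]=5, U row3=(0, 0, 12, 8)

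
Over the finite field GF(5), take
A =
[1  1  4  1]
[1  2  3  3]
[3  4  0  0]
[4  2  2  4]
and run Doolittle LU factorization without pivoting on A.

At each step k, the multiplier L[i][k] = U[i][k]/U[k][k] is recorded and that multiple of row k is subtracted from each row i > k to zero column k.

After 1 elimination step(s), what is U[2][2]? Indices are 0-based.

U[2][2] = 3

k=0: U[0][0]=1
  eliminate (1,0): mult=1, new row 1: (0, 1, 4, 2); set L[1][0]=1
  eliminate (2,0): mult=3, new row 2: (0, 1, 3, 2); set L[2][0]=3
  eliminate (3,0): mult=4, new row 3: (0, 3, 1, 0); set L[3][0]=4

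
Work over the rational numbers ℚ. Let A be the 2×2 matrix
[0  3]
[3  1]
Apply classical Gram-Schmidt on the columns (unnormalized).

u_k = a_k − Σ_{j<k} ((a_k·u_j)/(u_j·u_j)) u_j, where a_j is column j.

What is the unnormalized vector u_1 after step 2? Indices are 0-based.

Step 1: u_0 = a_0 = (0, 3).
Step 2: u_1 = a_1 − (1/3)·u_0 = (3, 0).

u_1 = (3, 0)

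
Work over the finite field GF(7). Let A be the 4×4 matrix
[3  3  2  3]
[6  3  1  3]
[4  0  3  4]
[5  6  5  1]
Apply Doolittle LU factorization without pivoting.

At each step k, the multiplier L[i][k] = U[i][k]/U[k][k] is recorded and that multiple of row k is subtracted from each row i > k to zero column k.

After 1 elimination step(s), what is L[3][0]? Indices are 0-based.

L[3][0] = 4

Step 1: pivot at (0,0) is 3.
  row1 ← row1 − (2)·row0  ⇒  L[1][0]=2, U row1=(0, 4, 4, 4)
  row2 ← row2 − (6)·row0  ⇒  L[2][0]=6, U row2=(0, 3, 5, 0)
  row3 ← row3 − (4)·row0  ⇒  L[3][0]=4, U row3=(0, 1, 4, 3)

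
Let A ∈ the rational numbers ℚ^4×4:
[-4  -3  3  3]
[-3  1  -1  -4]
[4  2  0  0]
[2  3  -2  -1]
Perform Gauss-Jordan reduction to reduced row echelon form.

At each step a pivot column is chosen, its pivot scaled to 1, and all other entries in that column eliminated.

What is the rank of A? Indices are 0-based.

[1] R0 /= -4  ⇒  (1, 3/4, -3/4, -3/4)
     R1 -= -3·R0  ⇒  (0, 13/4, -13/4, -25/4)
     R2 -= 4·R0  ⇒  (0, -1, 3, 3)
     R3 -= 2·R0  ⇒  (0, 3/2, -1/2, 1/2)
[2] R1 /= 13/4  ⇒  (0, 1, -1, -25/13)
     R0 -= 3/4·R1  ⇒  (1, 0, 0, 9/13)
     R2 -= -1·R1  ⇒  (0, 0, 2, 14/13)
     R3 -= 3/2·R1  ⇒  (0, 0, 1, 44/13)
[3] R2 /= 2  ⇒  (0, 0, 1, 7/13)
     R1 -= -1·R2  ⇒  (0, 1, 0, -18/13)
     R3 -= 1·R2  ⇒  (0, 0, 0, 37/13)
[4] R3 /= 37/13  ⇒  (0, 0, 0, 1)
     R0 -= 9/13·R3  ⇒  (1, 0, 0, 0)
     R1 -= -18/13·R3  ⇒  (0, 1, 0, 0)
     R2 -= 7/13·R3  ⇒  (0, 0, 1, 0)

rank = 4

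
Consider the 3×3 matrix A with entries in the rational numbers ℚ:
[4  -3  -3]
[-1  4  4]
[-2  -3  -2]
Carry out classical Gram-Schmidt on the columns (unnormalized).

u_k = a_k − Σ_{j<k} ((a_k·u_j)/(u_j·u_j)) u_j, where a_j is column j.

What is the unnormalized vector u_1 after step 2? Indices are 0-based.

u_1 = (-23/21, 74/21, -83/21)

Step 1: u_0 = a_0 = (4, -1, -2).
Step 2: u_1 = a_1 − (-10/21)·u_0 = (-23/21, 74/21, -83/21).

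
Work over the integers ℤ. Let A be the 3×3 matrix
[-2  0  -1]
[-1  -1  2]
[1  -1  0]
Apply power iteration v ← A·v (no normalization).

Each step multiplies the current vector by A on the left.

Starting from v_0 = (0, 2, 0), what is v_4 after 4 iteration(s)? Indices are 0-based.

v_0 = (0, 2, 0).
v_1 = A·v_0 = (0, -2, -2).
v_2 = A·v_1 = (2, -2, 2).
v_3 = A·v_2 = (-6, 4, 4).
v_4 = A·v_3 = (8, 10, -10).

v_4 = (8, 10, -10)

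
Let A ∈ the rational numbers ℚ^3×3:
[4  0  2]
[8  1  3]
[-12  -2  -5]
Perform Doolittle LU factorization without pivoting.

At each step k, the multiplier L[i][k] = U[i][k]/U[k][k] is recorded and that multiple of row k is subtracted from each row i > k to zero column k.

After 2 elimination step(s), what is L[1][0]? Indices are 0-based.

[col 0] pivot 4
  R1 -= 2*R0 → (0, 1, -1)  (L[1][0] := 2)
  R2 -= -3*R0 → (0, -2, 1)  (L[2][0] := -3)
[col 1] pivot 1
  R2 -= -2*R1 → (0, 0, -1)  (L[2][1] := -2)

L[1][0] = 2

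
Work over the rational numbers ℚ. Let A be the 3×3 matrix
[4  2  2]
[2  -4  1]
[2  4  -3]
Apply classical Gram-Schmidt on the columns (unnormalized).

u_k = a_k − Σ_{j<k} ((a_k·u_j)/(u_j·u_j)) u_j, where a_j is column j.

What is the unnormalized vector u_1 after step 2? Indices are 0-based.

Step 1: u_0 = a_0 = (4, 2, 2).
Step 2: u_1 = a_1 − (1/3)·u_0 = (2/3, -14/3, 10/3).

u_1 = (2/3, -14/3, 10/3)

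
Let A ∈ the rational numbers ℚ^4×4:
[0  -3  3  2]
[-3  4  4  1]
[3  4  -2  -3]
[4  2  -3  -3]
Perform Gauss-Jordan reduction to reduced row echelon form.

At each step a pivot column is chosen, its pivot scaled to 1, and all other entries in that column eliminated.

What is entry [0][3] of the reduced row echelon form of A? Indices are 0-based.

M[0][3] = -1/3

pivot(0,0): swap R0↔R1
pivot(0,0)=-3: scale R0 → (1, -4/3, -4/3, -1/3)
  clear (2,0): R2 −= (3)R0 → (0, 8, 2, -2)
  clear (3,0): R3 −= (4)R0 → (0, 22/3, 7/3, -5/3)
pivot(1,1)=-3: scale R1 → (0, 1, -1, -2/3)
  clear (0,1): R0 −= (-4/3)R1 → (1, 0, -8/3, -11/9)
  clear (2,1): R2 −= (8)R1 → (0, 0, 10, 10/3)
  clear (3,1): R3 −= (22/3)R1 → (0, 0, 29/3, 29/9)
pivot(2,2)=10: scale R2 → (0, 0, 1, 1/3)
  clear (0,2): R0 −= (-8/3)R2 → (1, 0, 0, -1/3)
  clear (1,2): R1 −= (-1)R2 → (0, 1, 0, -1/3)
  clear (3,2): R3 −= (29/3)R2 → (0, 0, 0, 0)
col 3: no nonzero at/below row 3; advance.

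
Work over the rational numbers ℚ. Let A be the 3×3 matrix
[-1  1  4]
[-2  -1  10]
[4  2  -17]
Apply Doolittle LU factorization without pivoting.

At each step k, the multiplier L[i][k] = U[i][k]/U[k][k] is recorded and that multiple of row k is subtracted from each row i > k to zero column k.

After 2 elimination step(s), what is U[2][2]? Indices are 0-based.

U[2][2] = 3

k=0: U[0][0]=-1
  eliminate (1,0): mult=2, new row 1: (0, -3, 2); set L[1][0]=2
  eliminate (2,0): mult=-4, new row 2: (0, 6, -1); set L[2][0]=-4
k=1: U[1][1]=-3
  eliminate (2,1): mult=-2, new row 2: (0, 0, 3); set L[2][1]=-2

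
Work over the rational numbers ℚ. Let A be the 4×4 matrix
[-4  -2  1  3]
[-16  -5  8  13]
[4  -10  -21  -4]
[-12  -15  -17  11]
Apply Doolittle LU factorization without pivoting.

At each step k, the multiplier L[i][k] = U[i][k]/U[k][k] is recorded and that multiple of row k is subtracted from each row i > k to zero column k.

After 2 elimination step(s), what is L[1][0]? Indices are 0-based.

Step 1: pivot at (0,0) is -4.
  row1 ← row1 − (4)·row0  ⇒  L[1][0]=4, U row1=(0, 3, 4, 1)
  row2 ← row2 − (-1)·row0  ⇒  L[2][0]=-1, U row2=(0, -12, -20, -1)
  row3 ← row3 − (3)·row0  ⇒  L[3][0]=3, U row3=(0, -9, -20, 2)
Step 2: pivot at (1,1) is 3.
  row2 ← row2 − (-4)·row1  ⇒  L[2][1]=-4, U row2=(0, 0, -4, 3)
  row3 ← row3 − (-3)·row1  ⇒  L[3][1]=-3, U row3=(0, 0, -8, 5)

L[1][0] = 4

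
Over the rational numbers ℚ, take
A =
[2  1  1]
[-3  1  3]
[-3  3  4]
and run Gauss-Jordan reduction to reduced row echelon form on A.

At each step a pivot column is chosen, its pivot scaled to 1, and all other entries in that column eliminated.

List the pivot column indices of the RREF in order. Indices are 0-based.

pivot columns: 0, 1, 2

pivot(0,0)=2: scale R0 → (1, 1/2, 1/2)
  clear (1,0): R1 −= (-3)R0 → (0, 5/2, 9/2)
  clear (2,0): R2 −= (-3)R0 → (0, 9/2, 11/2)
pivot(1,1)=5/2: scale R1 → (0, 1, 9/5)
  clear (0,1): R0 −= (1/2)R1 → (1, 0, -2/5)
  clear (2,1): R2 −= (9/2)R1 → (0, 0, -13/5)
pivot(2,2)=-13/5: scale R2 → (0, 0, 1)
  clear (0,2): R0 −= (-2/5)R2 → (1, 0, 0)
  clear (1,2): R1 −= (9/5)R2 → (0, 1, 0)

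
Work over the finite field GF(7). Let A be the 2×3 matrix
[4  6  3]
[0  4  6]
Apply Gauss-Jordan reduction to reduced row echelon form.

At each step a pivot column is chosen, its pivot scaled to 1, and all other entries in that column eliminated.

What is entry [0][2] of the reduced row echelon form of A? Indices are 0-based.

step 1: normalize row 0 (÷4) = (1, 5, 6)
step 2: normalize row 1 (÷4) = (0, 1, 5)
  row 0: subtract 5×row1 = (1, 0, 2)

M[0][2] = 2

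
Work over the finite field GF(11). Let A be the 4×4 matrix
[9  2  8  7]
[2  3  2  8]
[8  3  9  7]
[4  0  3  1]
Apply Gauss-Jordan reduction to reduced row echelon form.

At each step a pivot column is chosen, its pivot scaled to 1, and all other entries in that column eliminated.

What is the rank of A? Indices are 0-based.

rank = 4

pivot(0,0)=9: scale R0 → (1, 10, 7, 2)
  clear (1,0): R1 −= (2)R0 → (0, 5, 10, 4)
  clear (2,0): R2 −= (8)R0 → (0, 0, 8, 2)
  clear (3,0): R3 −= (4)R0 → (0, 4, 8, 4)
pivot(1,1)=5: scale R1 → (0, 1, 2, 3)
  clear (0,1): R0 −= (10)R1 → (1, 0, 9, 5)
  clear (3,1): R3 −= (4)R1 → (0, 0, 0, 3)
pivot(2,2)=8: scale R2 → (0, 0, 1, 3)
  clear (0,2): R0 −= (9)R2 → (1, 0, 0, 0)
  clear (1,2): R1 −= (2)R2 → (0, 1, 0, 8)
pivot(3,3)=3: scale R3 → (0, 0, 0, 1)
  clear (1,3): R1 −= (8)R3 → (0, 1, 0, 0)
  clear (2,3): R2 −= (3)R3 → (0, 0, 1, 0)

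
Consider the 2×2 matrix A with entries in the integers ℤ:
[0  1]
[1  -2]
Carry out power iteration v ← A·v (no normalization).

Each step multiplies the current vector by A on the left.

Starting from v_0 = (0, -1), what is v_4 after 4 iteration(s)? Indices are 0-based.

v_0 = (0, -1).
v_1 = A·v_0 = (-1, 2).
v_2 = A·v_1 = (2, -5).
v_3 = A·v_2 = (-5, 12).
v_4 = A·v_3 = (12, -29).

v_4 = (12, -29)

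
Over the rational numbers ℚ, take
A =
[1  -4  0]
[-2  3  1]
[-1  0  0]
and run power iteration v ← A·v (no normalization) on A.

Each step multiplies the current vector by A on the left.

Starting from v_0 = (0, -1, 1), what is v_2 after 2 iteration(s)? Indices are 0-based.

v_0 = (0, -1, 1).
v_1 = A·v_0 = (4, -2, 0).
v_2 = A·v_1 = (12, -14, -4).

v_2 = (12, -14, -4)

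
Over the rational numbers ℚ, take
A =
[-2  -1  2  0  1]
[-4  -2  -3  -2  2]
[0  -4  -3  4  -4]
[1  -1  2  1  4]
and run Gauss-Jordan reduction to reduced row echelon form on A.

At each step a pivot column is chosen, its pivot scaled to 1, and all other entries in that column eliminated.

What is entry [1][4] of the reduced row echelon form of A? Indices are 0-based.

pivot(0,0)=-2: scale R0 → (1, 1/2, -1, 0, -1/2)
  clear (1,0): R1 −= (-4)R0 → (0, 0, -7, -2, 0)
  clear (3,0): R3 −= (1)R0 → (0, -3/2, 3, 1, 9/2)
pivot(1,1): swap R1↔R2
pivot(1,1)=-4: scale R1 → (0, 1, 3/4, -1, 1)
  clear (0,1): R0 −= (1/2)R1 → (1, 0, -11/8, 1/2, -1)
  clear (3,1): R3 −= (-3/2)R1 → (0, 0, 33/8, -1/2, 6)
pivot(2,2)=-7: scale R2 → (0, 0, 1, 2/7, 0)
  clear (0,2): R0 −= (-11/8)R2 → (1, 0, 0, 25/28, -1)
  clear (1,2): R1 −= (3/4)R2 → (0, 1, 0, -17/14, 1)
  clear (3,2): R3 −= (33/8)R2 → (0, 0, 0, -47/28, 6)
pivot(3,3)=-47/28: scale R3 → (0, 0, 0, 1, -168/47)
  clear (0,3): R0 −= (25/28)R3 → (1, 0, 0, 0, 103/47)
  clear (1,3): R1 −= (-17/14)R3 → (0, 1, 0, 0, -157/47)
  clear (2,3): R2 −= (2/7)R3 → (0, 0, 1, 0, 48/47)

M[1][4] = -157/47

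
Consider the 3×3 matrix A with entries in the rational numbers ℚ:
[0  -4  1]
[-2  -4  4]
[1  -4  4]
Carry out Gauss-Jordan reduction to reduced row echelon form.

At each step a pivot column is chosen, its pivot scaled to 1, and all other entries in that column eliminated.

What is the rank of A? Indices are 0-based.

[1] R0 <-> R1
[1] R0 /= -2  ⇒  (1, 2, -2)
     R2 -= 1·R0  ⇒  (0, -6, 6)
[2] R1 /= -4  ⇒  (0, 1, -1/4)
     R0 -= 2·R1  ⇒  (1, 0, -3/2)
     R2 -= -6·R1  ⇒  (0, 0, 9/2)
[3] R2 /= 9/2  ⇒  (0, 0, 1)
     R0 -= -3/2·R2  ⇒  (1, 0, 0)
     R1 -= -1/4·R2  ⇒  (0, 1, 0)

rank = 3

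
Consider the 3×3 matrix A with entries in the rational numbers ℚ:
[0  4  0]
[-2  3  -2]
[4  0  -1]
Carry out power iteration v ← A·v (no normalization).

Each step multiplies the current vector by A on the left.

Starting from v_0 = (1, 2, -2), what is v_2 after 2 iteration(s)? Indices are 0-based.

v_2 = (32, -4, 26)

v_0 = (1, 2, -2).
v_1 = A·v_0 = (8, 8, 6).
v_2 = A·v_1 = (32, -4, 26).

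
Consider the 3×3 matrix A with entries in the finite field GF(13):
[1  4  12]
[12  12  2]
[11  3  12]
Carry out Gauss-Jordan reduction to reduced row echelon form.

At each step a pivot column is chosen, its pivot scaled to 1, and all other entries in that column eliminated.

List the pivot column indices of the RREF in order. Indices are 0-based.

pivot(0,0)=1: scale R0 → (1, 4, 12)
  clear (1,0): R1 −= (12)R0 → (0, 3, 1)
  clear (2,0): R2 −= (11)R0 → (0, 11, 10)
pivot(1,1)=3: scale R1 → (0, 1, 9)
  clear (0,1): R0 −= (4)R1 → (1, 0, 2)
  clear (2,1): R2 −= (11)R1 → (0, 0, 2)
pivot(2,2)=2: scale R2 → (0, 0, 1)
  clear (0,2): R0 −= (2)R2 → (1, 0, 0)
  clear (1,2): R1 −= (9)R2 → (0, 1, 0)

pivot columns: 0, 1, 2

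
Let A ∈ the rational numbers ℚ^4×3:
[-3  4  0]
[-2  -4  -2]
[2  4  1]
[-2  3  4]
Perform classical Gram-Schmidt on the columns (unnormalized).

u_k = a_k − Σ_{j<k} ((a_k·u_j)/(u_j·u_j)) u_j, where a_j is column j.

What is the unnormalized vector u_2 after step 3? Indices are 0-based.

u_2 = (-2198/1193, -518/1193, -675/1193, 3140/1193)

Step 1: u_0 = a_0 = (-3, -2, 2, -2).
Step 2: u_1 = a_1 − (-2/21)·u_0 = (26/7, -88/21, 88/21, 59/21).
Step 3: u_2 = a_2 − (-2/21)·u_0 − (500/1193)·u_1 = (-2198/1193, -518/1193, -675/1193, 3140/1193).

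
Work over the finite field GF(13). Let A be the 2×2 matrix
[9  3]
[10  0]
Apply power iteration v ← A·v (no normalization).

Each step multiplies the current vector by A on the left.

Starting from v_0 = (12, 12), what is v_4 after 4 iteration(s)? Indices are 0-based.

v_4 = (6, 9)

v_0 = (12, 12).
v_1 = A·v_0 = (1, 3).
v_2 = A·v_1 = (5, 10).
v_3 = A·v_2 = (10, 11).
v_4 = A·v_3 = (6, 9).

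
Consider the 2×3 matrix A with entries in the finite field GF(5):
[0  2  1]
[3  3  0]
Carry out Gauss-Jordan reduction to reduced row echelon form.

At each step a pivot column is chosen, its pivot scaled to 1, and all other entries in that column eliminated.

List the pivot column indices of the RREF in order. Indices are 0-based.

step 1: exchange rows 0,1
step 1: normalize row 0 (÷3) = (1, 1, 0)
step 2: normalize row 1 (÷2) = (0, 1, 3)
  row 0: subtract 1×row1 = (1, 0, 2)

pivot columns: 0, 1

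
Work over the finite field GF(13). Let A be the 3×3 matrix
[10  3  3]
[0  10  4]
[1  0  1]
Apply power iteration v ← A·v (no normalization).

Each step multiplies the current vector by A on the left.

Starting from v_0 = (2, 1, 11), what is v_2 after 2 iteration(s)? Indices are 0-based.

v_2 = (7, 7, 4)

v_0 = (2, 1, 11).
v_1 = A·v_0 = (4, 2, 0).
v_2 = A·v_1 = (7, 7, 4).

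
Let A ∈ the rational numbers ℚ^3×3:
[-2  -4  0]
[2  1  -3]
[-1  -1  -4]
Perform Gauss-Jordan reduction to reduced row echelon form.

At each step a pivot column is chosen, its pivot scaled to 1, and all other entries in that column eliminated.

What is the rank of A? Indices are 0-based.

pivot(0,0)=-2: scale R0 → (1, 2, 0)
  clear (1,0): R1 −= (2)R0 → (0, -3, -3)
  clear (2,0): R2 −= (-1)R0 → (0, 1, -4)
pivot(1,1)=-3: scale R1 → (0, 1, 1)
  clear (0,1): R0 −= (2)R1 → (1, 0, -2)
  clear (2,1): R2 −= (1)R1 → (0, 0, -5)
pivot(2,2)=-5: scale R2 → (0, 0, 1)
  clear (0,2): R0 −= (-2)R2 → (1, 0, 0)
  clear (1,2): R1 −= (1)R2 → (0, 1, 0)

rank = 3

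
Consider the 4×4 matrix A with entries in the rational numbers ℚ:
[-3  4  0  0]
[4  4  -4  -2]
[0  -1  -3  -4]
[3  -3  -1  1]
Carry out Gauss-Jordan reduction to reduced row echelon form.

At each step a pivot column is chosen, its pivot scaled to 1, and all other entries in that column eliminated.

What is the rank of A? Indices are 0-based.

rank = 4

step 1: normalize row 0 (÷-3) = (1, -4/3, 0, 0)
  row 1: subtract 4×row0 = (0, 28/3, -4, -2)
  row 3: subtract 3×row0 = (0, 1, -1, 1)
step 2: normalize row 1 (÷28/3) = (0, 1, -3/7, -3/14)
  row 0: subtract -4/3×row1 = (1, 0, -4/7, -2/7)
  row 2: subtract -1×row1 = (0, 0, -24/7, -59/14)
  row 3: subtract 1×row1 = (0, 0, -4/7, 17/14)
step 3: normalize row 2 (÷-24/7) = (0, 0, 1, 59/48)
  row 0: subtract -4/7×row2 = (1, 0, 0, 5/12)
  row 1: subtract -3/7×row2 = (0, 1, 0, 5/16)
  row 3: subtract -4/7×row2 = (0, 0, 0, 23/12)
step 4: normalize row 3 (÷23/12) = (0, 0, 0, 1)
  row 0: subtract 5/12×row3 = (1, 0, 0, 0)
  row 1: subtract 5/16×row3 = (0, 1, 0, 0)
  row 2: subtract 59/48×row3 = (0, 0, 1, 0)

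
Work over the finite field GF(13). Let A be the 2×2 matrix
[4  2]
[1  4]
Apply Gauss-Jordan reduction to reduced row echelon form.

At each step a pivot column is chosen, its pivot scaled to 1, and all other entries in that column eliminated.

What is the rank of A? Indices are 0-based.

step 1: normalize row 0 (÷4) = (1, 7)
  row 1: subtract 1×row0 = (0, 10)
step 2: normalize row 1 (÷10) = (0, 1)
  row 0: subtract 7×row1 = (1, 0)

rank = 2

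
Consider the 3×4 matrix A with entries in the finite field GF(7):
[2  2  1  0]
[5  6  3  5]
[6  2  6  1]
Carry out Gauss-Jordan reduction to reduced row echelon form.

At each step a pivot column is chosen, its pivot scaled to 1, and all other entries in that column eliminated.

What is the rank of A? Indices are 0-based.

rank = 3

[1] R0 /= 2  ⇒  (1, 1, 4, 0)
     R1 -= 5·R0  ⇒  (0, 1, 4, 5)
     R2 -= 6·R0  ⇒  (0, 3, 3, 1)
[2] R1 /= 1  ⇒  (0, 1, 4, 5)
     R0 -= 1·R1  ⇒  (1, 0, 0, 2)
     R2 -= 3·R1  ⇒  (0, 0, 5, 0)
[3] R2 /= 5  ⇒  (0, 0, 1, 0)
     R1 -= 4·R2  ⇒  (0, 1, 0, 5)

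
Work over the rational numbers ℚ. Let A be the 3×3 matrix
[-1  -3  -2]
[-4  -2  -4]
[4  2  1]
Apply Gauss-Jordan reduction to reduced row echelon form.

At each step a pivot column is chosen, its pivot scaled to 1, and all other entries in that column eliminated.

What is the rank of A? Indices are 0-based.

[1] R0 /= -1  ⇒  (1, 3, 2)
     R1 -= -4·R0  ⇒  (0, 10, 4)
     R2 -= 4·R0  ⇒  (0, -10, -7)
[2] R1 /= 10  ⇒  (0, 1, 2/5)
     R0 -= 3·R1  ⇒  (1, 0, 4/5)
     R2 -= -10·R1  ⇒  (0, 0, -3)
[3] R2 /= -3  ⇒  (0, 0, 1)
     R0 -= 4/5·R2  ⇒  (1, 0, 0)
     R1 -= 2/5·R2  ⇒  (0, 1, 0)

rank = 3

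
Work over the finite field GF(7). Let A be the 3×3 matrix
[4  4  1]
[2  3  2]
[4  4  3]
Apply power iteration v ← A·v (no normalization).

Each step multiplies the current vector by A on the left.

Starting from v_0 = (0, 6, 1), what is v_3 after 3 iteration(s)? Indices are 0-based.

v_3 = (2, 0, 6)

v_0 = (0, 6, 1).
v_1 = A·v_0 = (4, 6, 6).
v_2 = A·v_1 = (4, 3, 2).
v_3 = A·v_2 = (2, 0, 6).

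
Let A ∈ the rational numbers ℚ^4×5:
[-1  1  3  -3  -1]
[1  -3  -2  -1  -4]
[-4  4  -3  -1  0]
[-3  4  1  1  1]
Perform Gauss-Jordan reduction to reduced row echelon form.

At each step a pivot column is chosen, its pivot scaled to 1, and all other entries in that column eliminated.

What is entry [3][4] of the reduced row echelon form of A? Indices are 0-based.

M[3][4] = -1/5

[1] R0 /= -1  ⇒  (1, -1, -3, 3, 1)
     R1 -= 1·R0  ⇒  (0, -2, 1, -4, -5)
     R2 -= -4·R0  ⇒  (0, 0, -15, 11, 4)
     R3 -= -3·R0  ⇒  (0, 1, -8, 10, 4)
[2] R1 /= -2  ⇒  (0, 1, -1/2, 2, 5/2)
     R0 -= -1·R1  ⇒  (1, 0, -7/2, 5, 7/2)
     R3 -= 1·R1  ⇒  (0, 0, -15/2, 8, 3/2)
[3] R2 /= -15  ⇒  (0, 0, 1, -11/15, -4/15)
     R0 -= -7/2·R2  ⇒  (1, 0, 0, 73/30, 77/30)
     R1 -= -1/2·R2  ⇒  (0, 1, 0, 49/30, 71/30)
     R3 -= -15/2·R2  ⇒  (0, 0, 0, 5/2, -1/2)
[4] R3 /= 5/2  ⇒  (0, 0, 0, 1, -1/5)
     R0 -= 73/30·R3  ⇒  (1, 0, 0, 0, 229/75)
     R1 -= 49/30·R3  ⇒  (0, 1, 0, 0, 202/75)
     R2 -= -11/15·R3  ⇒  (0, 0, 1, 0, -31/75)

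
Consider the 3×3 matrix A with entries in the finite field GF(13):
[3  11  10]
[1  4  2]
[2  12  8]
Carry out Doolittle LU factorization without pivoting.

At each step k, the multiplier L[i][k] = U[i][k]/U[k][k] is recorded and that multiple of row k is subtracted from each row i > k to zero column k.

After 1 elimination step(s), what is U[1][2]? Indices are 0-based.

U[1][2] = 3

Step 1: pivot at (0,0) is 3.
  row1 ← row1 − (9)·row0  ⇒  L[1][0]=9, U row1=(0, 9, 3)
  row2 ← row2 − (5)·row0  ⇒  L[2][0]=5, U row2=(0, 9, 10)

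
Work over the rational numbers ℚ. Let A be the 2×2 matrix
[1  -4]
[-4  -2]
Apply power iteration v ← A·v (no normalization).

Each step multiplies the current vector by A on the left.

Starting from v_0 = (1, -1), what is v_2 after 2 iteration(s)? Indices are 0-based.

v_0 = (1, -1).
v_1 = A·v_0 = (5, -2).
v_2 = A·v_1 = (13, -16).

v_2 = (13, -16)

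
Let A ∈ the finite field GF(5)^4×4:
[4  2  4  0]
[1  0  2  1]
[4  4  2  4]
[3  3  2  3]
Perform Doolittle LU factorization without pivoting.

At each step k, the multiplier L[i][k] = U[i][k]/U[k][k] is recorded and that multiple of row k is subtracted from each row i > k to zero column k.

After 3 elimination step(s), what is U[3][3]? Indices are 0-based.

U[3][3] = 3

[col 0] pivot 4
  R1 -= 4*R0 → (0, 2, 1, 1)  (L[1][0] := 4)
  R2 -= 1*R0 → (0, 2, 3, 4)  (L[2][0] := 1)
  R3 -= 2*R0 → (0, 4, 4, 3)  (L[3][0] := 2)
[col 1] pivot 2
  R2 -= 1*R1 → (0, 0, 2, 3)  (L[2][1] := 1)
  R3 -= 2*R1 → (0, 0, 2, 1)  (L[3][1] := 2)
[col 2] pivot 2
  R3 -= 1*R2 → (0, 0, 0, 3)  (L[3][2] := 1)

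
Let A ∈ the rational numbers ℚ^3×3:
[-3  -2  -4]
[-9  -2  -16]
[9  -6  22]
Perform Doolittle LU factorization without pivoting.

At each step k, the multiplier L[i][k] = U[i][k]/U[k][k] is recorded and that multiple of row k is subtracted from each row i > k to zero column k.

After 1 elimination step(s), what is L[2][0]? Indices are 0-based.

L[2][0] = -3

[col 0] pivot -3
  R1 -= 3*R0 → (0, 4, -4)  (L[1][0] := 3)
  R2 -= -3*R0 → (0, -12, 10)  (L[2][0] := -3)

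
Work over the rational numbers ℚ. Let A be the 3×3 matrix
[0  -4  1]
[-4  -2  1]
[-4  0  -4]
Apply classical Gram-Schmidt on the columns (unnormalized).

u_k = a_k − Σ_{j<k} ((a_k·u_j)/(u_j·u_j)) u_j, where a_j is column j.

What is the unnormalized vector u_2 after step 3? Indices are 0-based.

u_2 = (-1, 2, -2)

Step 1: u_0 = a_0 = (0, -4, -4).
Step 2: u_1 = a_1 − (1/4)·u_0 = (-4, -1, 1).
Step 3: u_2 = a_2 − (3/8)·u_0 − (-1/2)·u_1 = (-1, 2, -2).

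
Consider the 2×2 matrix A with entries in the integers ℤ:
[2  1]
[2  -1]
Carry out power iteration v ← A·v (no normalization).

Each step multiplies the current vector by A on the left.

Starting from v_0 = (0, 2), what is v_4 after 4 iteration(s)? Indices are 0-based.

v_0 = (0, 2).
v_1 = A·v_0 = (2, -2).
v_2 = A·v_1 = (2, 6).
v_3 = A·v_2 = (10, -2).
v_4 = A·v_3 = (18, 22).

v_4 = (18, 22)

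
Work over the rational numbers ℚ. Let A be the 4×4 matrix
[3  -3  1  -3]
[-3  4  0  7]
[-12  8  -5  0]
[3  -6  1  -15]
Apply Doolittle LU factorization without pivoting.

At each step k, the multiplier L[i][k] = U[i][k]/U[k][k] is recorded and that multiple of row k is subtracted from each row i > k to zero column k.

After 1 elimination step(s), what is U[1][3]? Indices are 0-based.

Step 1: pivot at (0,0) is 3.
  row1 ← row1 − (-1)·row0  ⇒  L[1][0]=-1, U row1=(0, 1, 1, 4)
  row2 ← row2 − (-4)·row0  ⇒  L[2][0]=-4, U row2=(0, -4, -1, -12)
  row3 ← row3 − (1)·row0  ⇒  L[3][0]=1, U row3=(0, -3, 0, -12)

U[1][3] = 4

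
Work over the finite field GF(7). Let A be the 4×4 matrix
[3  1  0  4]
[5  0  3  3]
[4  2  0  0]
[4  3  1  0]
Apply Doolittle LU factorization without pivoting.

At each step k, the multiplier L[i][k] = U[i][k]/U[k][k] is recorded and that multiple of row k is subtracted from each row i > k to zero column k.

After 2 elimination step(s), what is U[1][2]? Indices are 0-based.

k=0: U[0][0]=3
  eliminate (1,0): mult=4, new row 1: (0, 3, 3, 1); set L[1][0]=4
  eliminate (2,0): mult=6, new row 2: (0, 3, 0, 4); set L[2][0]=6
  eliminate (3,0): mult=6, new row 3: (0, 4, 1, 4); set L[3][0]=6
k=1: U[1][1]=3
  eliminate (2,1): mult=1, new row 2: (0, 0, 4, 3); set L[2][1]=1
  eliminate (3,1): mult=6, new row 3: (0, 0, 4, 5); set L[3][1]=6

U[1][2] = 3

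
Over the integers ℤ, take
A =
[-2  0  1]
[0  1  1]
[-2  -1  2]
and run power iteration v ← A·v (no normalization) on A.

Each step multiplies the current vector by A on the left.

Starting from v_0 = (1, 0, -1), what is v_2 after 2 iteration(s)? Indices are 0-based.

v_2 = (2, -5, -1)

v_0 = (1, 0, -1).
v_1 = A·v_0 = (-3, -1, -4).
v_2 = A·v_1 = (2, -5, -1).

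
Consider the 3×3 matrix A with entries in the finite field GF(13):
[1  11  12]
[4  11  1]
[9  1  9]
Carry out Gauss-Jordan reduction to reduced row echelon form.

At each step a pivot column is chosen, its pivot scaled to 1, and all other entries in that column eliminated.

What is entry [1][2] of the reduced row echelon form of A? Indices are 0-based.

M[1][2] = 3

[1] R0 /= 1  ⇒  (1, 11, 12)
     R1 -= 4·R0  ⇒  (0, 6, 5)
     R2 -= 9·R0  ⇒  (0, 6, 5)
[2] R1 /= 6  ⇒  (0, 1, 3)
     R0 -= 11·R1  ⇒  (1, 0, 5)
     R2 -= 6·R1  ⇒  (0, 0, 0)
column 2 empty below row 2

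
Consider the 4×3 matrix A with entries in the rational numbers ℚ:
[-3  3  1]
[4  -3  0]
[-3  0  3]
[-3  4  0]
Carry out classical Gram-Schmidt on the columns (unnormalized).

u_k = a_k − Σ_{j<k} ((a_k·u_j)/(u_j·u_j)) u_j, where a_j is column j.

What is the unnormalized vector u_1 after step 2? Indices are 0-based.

Step 1: u_0 = a_0 = (-3, 4, -3, -3).
Step 2: u_1 = a_1 − (-33/43)·u_0 = (30/43, 3/43, -99/43, 73/43).

u_1 = (30/43, 3/43, -99/43, 73/43)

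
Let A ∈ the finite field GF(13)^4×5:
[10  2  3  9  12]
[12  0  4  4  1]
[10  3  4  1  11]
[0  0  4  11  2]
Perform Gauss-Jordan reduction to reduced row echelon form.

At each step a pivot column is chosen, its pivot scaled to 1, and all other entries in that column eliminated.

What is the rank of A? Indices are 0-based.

pivot(0,0)=10: scale R0 → (1, 8, 12, 10, 9)
  clear (1,0): R1 −= (12)R0 → (0, 8, 3, 1, 10)
  clear (2,0): R2 −= (10)R0 → (0, 1, 1, 5, 12)
pivot(1,1)=8: scale R1 → (0, 1, 2, 5, 11)
  clear (0,1): R0 −= (8)R1 → (1, 0, 9, 9, 12)
  clear (2,1): R2 −= (1)R1 → (0, 0, 12, 0, 1)
pivot(2,2)=12: scale R2 → (0, 0, 1, 0, 12)
  clear (0,2): R0 −= (9)R2 → (1, 0, 0, 9, 8)
  clear (1,2): R1 −= (2)R2 → (0, 1, 0, 5, 0)
  clear (3,2): R3 −= (4)R2 → (0, 0, 0, 11, 6)
pivot(3,3)=11: scale R3 → (0, 0, 0, 1, 10)
  clear (0,3): R0 −= (9)R3 → (1, 0, 0, 0, 9)
  clear (1,3): R1 −= (5)R3 → (0, 1, 0, 0, 2)

rank = 4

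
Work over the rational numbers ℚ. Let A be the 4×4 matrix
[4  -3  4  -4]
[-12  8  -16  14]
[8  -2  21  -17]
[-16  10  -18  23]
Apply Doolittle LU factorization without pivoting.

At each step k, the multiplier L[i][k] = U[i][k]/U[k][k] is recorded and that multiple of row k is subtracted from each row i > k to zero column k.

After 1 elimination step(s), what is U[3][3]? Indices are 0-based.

U[3][3] = 7

[col 0] pivot 4
  R1 -= -3*R0 → (0, -1, -4, 2)  (L[1][0] := -3)
  R2 -= 2*R0 → (0, 4, 13, -9)  (L[2][0] := 2)
  R3 -= -4*R0 → (0, -2, -2, 7)  (L[3][0] := -4)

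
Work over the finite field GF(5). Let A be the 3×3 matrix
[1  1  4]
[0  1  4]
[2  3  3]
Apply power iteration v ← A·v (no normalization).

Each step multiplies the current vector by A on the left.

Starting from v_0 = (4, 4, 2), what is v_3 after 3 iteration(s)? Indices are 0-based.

v_3 = (2, 0, 0)

v_0 = (4, 4, 2).
v_1 = A·v_0 = (1, 2, 1).
v_2 = A·v_1 = (2, 1, 1).
v_3 = A·v_2 = (2, 0, 0).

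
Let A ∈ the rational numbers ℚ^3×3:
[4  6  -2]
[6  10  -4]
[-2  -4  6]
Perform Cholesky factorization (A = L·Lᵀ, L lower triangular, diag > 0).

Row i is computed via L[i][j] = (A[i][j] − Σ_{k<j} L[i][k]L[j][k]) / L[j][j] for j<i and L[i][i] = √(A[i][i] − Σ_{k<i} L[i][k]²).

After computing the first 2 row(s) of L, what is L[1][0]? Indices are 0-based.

Step 1: L[0][0] = √(4) = 2.
  L[1][0] = (6) / L[0][0] = 3.
Step 2: L[1][1] = √(1) = 1.

L[1][0] = 3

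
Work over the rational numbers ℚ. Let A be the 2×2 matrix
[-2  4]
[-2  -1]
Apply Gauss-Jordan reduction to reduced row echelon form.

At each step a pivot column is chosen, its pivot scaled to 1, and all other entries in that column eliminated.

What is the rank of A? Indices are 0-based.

rank = 2

pivot(0,0)=-2: scale R0 → (1, -2)
  clear (1,0): R1 −= (-2)R0 → (0, -5)
pivot(1,1)=-5: scale R1 → (0, 1)
  clear (0,1): R0 −= (-2)R1 → (1, 0)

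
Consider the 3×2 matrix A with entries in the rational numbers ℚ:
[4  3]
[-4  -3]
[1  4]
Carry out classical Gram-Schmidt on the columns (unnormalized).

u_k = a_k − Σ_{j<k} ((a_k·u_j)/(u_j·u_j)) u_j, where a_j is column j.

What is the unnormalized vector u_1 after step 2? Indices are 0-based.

Step 1: u_0 = a_0 = (4, -4, 1).
Step 2: u_1 = a_1 − (28/33)·u_0 = (-13/33, 13/33, 104/33).

u_1 = (-13/33, 13/33, 104/33)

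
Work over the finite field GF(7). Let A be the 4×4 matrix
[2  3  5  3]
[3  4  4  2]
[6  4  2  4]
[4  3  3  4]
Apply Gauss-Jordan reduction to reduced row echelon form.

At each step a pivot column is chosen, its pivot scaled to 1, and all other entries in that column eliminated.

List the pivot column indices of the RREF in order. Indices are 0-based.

pivot columns: 0, 1, 2, 3

[1] R0 /= 2  ⇒  (1, 5, 6, 5)
     R1 -= 3·R0  ⇒  (0, 3, 0, 1)
     R2 -= 6·R0  ⇒  (0, 2, 1, 2)
     R3 -= 4·R0  ⇒  (0, 4, 0, 5)
[2] R1 /= 3  ⇒  (0, 1, 0, 5)
     R0 -= 5·R1  ⇒  (1, 0, 6, 1)
     R2 -= 2·R1  ⇒  (0, 0, 1, 6)
     R3 -= 4·R1  ⇒  (0, 0, 0, 6)
[3] R2 /= 1  ⇒  (0, 0, 1, 6)
     R0 -= 6·R2  ⇒  (1, 0, 0, 0)
[4] R3 /= 6  ⇒  (0, 0, 0, 1)
     R1 -= 5·R3  ⇒  (0, 1, 0, 0)
     R2 -= 6·R3  ⇒  (0, 0, 1, 0)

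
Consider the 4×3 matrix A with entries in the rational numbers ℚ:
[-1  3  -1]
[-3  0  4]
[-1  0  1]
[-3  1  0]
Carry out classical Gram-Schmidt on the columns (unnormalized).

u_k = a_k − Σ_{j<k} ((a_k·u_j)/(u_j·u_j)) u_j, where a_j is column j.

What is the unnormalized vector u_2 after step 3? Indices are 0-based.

Step 1: u_0 = a_0 = (-1, -3, -1, -3).
Step 2: u_1 = a_1 − (-3/10)·u_0 = (27/10, -9/10, -3/10, 1/10).
Step 3: u_2 = a_2 − (-3/5)·u_0 − (-33/41)·u_1 = (47/82, 121/82, 13/82, -141/82).

u_2 = (47/82, 121/82, 13/82, -141/82)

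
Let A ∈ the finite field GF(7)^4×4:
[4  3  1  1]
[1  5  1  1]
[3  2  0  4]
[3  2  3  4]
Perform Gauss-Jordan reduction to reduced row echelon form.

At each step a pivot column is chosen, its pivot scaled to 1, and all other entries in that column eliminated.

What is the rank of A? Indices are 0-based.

rank = 3

step 1: normalize row 0 (÷4) = (1, 6, 2, 2)
  row 1: subtract 1×row0 = (0, 6, 6, 6)
  row 2: subtract 3×row0 = (0, 5, 1, 5)
  row 3: subtract 3×row0 = (0, 5, 4, 5)
step 2: normalize row 1 (÷6) = (0, 1, 1, 1)
  row 0: subtract 6×row1 = (1, 0, 3, 3)
  row 2: subtract 5×row1 = (0, 0, 3, 0)
  row 3: subtract 5×row1 = (0, 0, 6, 0)
step 3: normalize row 2 (÷3) = (0, 0, 1, 0)
  row 0: subtract 3×row2 = (1, 0, 0, 3)
  row 1: subtract 1×row2 = (0, 1, 0, 1)
  row 3: subtract 6×row2 = (0, 0, 0, 0)
skip col 3 (zero from row 3)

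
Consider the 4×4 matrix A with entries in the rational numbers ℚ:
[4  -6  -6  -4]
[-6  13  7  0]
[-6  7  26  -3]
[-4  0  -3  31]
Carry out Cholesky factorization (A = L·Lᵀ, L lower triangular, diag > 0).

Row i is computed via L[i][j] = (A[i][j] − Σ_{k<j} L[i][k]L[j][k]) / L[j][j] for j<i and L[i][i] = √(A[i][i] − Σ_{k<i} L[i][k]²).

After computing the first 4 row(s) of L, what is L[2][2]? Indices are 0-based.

L[2][2] = 4

Step 1: L[0][0] = √(4) = 2.
  L[1][0] = (-6) / L[0][0] = -3.
Step 2: L[1][1] = √(4) = 2.
  L[2][0] = (-6) / L[0][0] = -3.
  L[2][1] = (-2) / L[1][1] = -1.
Step 3: L[2][2] = √(16) = 4.
  L[3][0] = (-4) / L[0][0] = -2.
  L[3][1] = (-6) / L[1][1] = -3.
  L[3][2] = (-12) / L[2][2] = -3.
Step 4: L[3][3] = √(9) = 3.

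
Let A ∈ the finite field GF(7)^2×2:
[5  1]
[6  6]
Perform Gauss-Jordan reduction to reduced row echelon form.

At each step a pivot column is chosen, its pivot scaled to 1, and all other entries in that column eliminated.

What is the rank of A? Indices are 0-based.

rank = 2

[1] R0 /= 5  ⇒  (1, 3)
     R1 -= 6·R0  ⇒  (0, 2)
[2] R1 /= 2  ⇒  (0, 1)
     R0 -= 3·R1  ⇒  (1, 0)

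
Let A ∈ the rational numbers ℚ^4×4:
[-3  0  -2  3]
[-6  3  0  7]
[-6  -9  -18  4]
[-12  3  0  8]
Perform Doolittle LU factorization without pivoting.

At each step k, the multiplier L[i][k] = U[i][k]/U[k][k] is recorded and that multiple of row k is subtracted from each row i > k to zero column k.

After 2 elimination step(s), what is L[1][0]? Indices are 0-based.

k=0: U[0][0]=-3
  eliminate (1,0): mult=2, new row 1: (0, 3, 4, 1); set L[1][0]=2
  eliminate (2,0): mult=2, new row 2: (0, -9, -14, -2); set L[2][0]=2
  eliminate (3,0): mult=4, new row 3: (0, 3, 8, -4); set L[3][0]=4
k=1: U[1][1]=3
  eliminate (2,1): mult=-3, new row 2: (0, 0, -2, 1); set L[2][1]=-3
  eliminate (3,1): mult=1, new row 3: (0, 0, 4, -5); set L[3][1]=1

L[1][0] = 2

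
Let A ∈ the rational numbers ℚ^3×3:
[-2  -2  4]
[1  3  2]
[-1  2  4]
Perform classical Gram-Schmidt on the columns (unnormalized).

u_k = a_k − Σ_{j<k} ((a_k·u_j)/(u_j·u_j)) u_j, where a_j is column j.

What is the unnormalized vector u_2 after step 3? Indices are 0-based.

u_2 = (80/77, 96/77, -64/77)

Step 1: u_0 = a_0 = (-2, 1, -1).
Step 2: u_1 = a_1 − (5/6)·u_0 = (-1/3, 13/6, 17/6).
Step 3: u_2 = a_2 − (-5/3)·u_0 − (86/77)·u_1 = (80/77, 96/77, -64/77).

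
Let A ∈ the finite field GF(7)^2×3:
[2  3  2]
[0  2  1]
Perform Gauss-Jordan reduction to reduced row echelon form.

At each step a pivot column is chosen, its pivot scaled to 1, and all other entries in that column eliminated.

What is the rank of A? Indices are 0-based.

step 1: normalize row 0 (÷2) = (1, 5, 1)
step 2: normalize row 1 (÷2) = (0, 1, 4)
  row 0: subtract 5×row1 = (1, 0, 2)

rank = 2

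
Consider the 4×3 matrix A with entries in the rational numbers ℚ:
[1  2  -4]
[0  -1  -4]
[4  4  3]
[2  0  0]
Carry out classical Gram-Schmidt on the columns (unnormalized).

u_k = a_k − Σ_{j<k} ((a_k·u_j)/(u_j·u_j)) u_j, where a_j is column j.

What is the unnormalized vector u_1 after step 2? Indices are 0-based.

Step 1: u_0 = a_0 = (1, 0, 4, 2).
Step 2: u_1 = a_1 − (6/7)·u_0 = (8/7, -1, 4/7, -12/7).

u_1 = (8/7, -1, 4/7, -12/7)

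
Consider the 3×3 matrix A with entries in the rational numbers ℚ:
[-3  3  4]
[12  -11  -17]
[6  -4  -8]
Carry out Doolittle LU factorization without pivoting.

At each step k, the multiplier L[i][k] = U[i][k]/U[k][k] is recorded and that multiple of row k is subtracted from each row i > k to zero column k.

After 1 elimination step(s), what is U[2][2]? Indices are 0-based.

Step 1: pivot at (0,0) is -3.
  row1 ← row1 − (-4)·row0  ⇒  L[1][0]=-4, U row1=(0, 1, -1)
  row2 ← row2 − (-2)·row0  ⇒  L[2][0]=-2, U row2=(0, 2, 0)

U[2][2] = 0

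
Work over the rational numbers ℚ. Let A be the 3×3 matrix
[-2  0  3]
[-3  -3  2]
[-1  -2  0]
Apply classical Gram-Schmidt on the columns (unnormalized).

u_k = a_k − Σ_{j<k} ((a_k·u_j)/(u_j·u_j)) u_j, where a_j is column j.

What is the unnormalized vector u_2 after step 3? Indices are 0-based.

u_2 = (3/61, -4/61, 6/61)

Step 1: u_0 = a_0 = (-2, -3, -1).
Step 2: u_1 = a_1 − (11/14)·u_0 = (11/7, -9/14, -17/14).
Step 3: u_2 = a_2 − (-6/7)·u_0 − (48/61)·u_1 = (3/61, -4/61, 6/61).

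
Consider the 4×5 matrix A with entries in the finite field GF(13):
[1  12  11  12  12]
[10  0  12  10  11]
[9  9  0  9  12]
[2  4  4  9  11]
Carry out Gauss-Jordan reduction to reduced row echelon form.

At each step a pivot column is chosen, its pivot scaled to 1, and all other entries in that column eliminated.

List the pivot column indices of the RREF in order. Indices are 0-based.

pivot columns: 0, 1, 2, 3

step 1: normalize row 0 (÷1) = (1, 12, 11, 12, 12)
  row 1: subtract 10×row0 = (0, 10, 6, 7, 8)
  row 2: subtract 9×row0 = (0, 5, 5, 5, 8)
  row 3: subtract 2×row0 = (0, 6, 8, 11, 0)
step 2: normalize row 1 (÷10) = (0, 1, 11, 2, 6)
  row 0: subtract 12×row1 = (1, 0, 9, 1, 5)
  row 2: subtract 5×row1 = (0, 0, 2, 8, 4)
  row 3: subtract 6×row1 = (0, 0, 7, 12, 3)
step 3: normalize row 2 (÷2) = (0, 0, 1, 4, 2)
  row 0: subtract 9×row2 = (1, 0, 0, 4, 0)
  row 1: subtract 11×row2 = (0, 1, 0, 10, 10)
  row 3: subtract 7×row2 = (0, 0, 0, 10, 2)
step 4: normalize row 3 (÷10) = (0, 0, 0, 1, 8)
  row 0: subtract 4×row3 = (1, 0, 0, 0, 7)
  row 1: subtract 10×row3 = (0, 1, 0, 0, 8)
  row 2: subtract 4×row3 = (0, 0, 1, 0, 9)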